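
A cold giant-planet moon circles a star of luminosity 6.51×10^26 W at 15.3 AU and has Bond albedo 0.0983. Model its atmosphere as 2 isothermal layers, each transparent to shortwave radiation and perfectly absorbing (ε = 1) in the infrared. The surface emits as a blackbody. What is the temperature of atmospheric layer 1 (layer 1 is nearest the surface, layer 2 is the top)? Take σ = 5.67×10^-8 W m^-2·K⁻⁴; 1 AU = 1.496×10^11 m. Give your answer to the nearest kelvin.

Orbital distance: d = 15.3 AU = 2.289×10^12 m.
Flux at the orbit: S = L/(4πd²) = 6.51×10^26/(4π·(2.29×10^12)²) = 9.888 W m^-2.
Top-of-atmosphere balance: σT_e⁴ = S(1−α)/4 = 2.229 W m^-2 → T_e = 79.18 K.
Each opaque layer satisfies 2T_j⁴ = T_{j−1}⁴ + T_{j+1}⁴, giving T_k⁴ = (N+1−k)T_e⁴.
With k = 1: T_1 = (2+1−1)^¼·79.18 K = 94.17 K.

94 kelvin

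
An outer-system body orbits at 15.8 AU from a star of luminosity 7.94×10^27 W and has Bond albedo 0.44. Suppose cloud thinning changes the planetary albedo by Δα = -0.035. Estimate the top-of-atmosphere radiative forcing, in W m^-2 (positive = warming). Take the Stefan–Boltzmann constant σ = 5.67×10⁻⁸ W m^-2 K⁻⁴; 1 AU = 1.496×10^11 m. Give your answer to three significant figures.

d = 15.8 × 1.496×10^11 m = 2.364×10^12 m.
Spreading L over a sphere of radius d: S = 7.94×10^27/(4π·2.36×10^12²) = 113.1 W m^-2.
TOA radiative forcing: ΔF = −S·Δα/4 = −113.1·(-0.035)/4 = 0.9896 W m^-2.

0.990 W m^-2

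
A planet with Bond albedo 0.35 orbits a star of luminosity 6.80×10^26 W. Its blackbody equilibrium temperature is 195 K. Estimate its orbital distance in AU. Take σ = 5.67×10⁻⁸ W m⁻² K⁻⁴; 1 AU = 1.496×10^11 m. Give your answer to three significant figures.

The flux needed for this T is 4σT⁴/(1−0.35) = 504.5 W m⁻².
Then d = [L/(4πS)]^(1/2) = 3.275×10^11 m, i.e. 2.189 AU.

2.19 AU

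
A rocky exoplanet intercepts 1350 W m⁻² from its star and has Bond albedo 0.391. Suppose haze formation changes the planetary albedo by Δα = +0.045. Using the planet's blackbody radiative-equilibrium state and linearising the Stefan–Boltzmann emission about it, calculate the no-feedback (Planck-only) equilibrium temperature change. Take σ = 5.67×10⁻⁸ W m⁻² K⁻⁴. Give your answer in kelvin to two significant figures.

-4.5 K

Reference equilibrium: T_e = [S(1−α)/(4σ)]^(1/4) = 245.4 K.
TOA radiative forcing: ΔF = −S·Δα/4 = −1350·(+0.045)/4 = -15.19 W m⁻².
The Planck feedback parameter is 4σT_e³ = 3.351 W m⁻²/K.
Hence the no-feedback warming is ΔF/(4σT_e³) = -4.53 K.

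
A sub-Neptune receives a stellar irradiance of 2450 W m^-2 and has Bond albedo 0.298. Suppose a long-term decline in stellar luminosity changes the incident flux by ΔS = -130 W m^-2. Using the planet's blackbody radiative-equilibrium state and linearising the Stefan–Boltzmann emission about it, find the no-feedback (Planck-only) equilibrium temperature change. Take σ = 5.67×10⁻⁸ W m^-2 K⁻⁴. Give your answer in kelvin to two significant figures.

Unperturbed T_e = [2450·(1−0.298)/(4σ)]^¼ = 295.1 K.
Only a fraction (1−α) is absorbed and it's spread over 4πR², so ΔF = (1−α)ΔS/4 = -22.81 W m^-2.
Linearising σT⁴ gives d(σT⁴)/dT = 4σT_e³ = 5.828 W m^-2 per K.
So ΔT₀ = -22.81/5.828 = -3.91 K.

-3.9 K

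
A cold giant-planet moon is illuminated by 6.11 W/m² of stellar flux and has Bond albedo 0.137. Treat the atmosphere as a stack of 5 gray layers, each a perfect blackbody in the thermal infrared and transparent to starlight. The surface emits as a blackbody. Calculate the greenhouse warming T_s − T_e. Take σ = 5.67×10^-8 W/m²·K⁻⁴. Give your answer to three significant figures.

OLR = S(1−α)/4 = 1.318 W/m²; the top layer radiates at T_e = 69.44 K.
T_s = (N+1)^(1/4)·T_e = 108.7 K.
Warming: T_s − T_e = 39.24 K.

39.2 K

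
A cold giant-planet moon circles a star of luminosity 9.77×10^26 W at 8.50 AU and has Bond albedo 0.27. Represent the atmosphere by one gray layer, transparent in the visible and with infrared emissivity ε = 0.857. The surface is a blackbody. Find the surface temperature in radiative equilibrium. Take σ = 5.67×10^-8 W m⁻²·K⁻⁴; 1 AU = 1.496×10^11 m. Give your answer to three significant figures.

d = 8.50 × 1.496×10^11 m = 1.272×10^12 m.
Spreading L over a sphere of radius d: S = 9.77×10^26/(4π·1.27×10^12²) = 48.08 W m⁻².
The planet radiates to space at T_e = [S(1−α)/(4σ)]^(1/4) = 111.5 K.
Surface balance with a leaky layer gives σT_s⁴ = σT_e⁴·2/(2−ε), so T_s = T_e·[2/(2−0.857)]^(1/4) = 128.3 K.

128 kelvin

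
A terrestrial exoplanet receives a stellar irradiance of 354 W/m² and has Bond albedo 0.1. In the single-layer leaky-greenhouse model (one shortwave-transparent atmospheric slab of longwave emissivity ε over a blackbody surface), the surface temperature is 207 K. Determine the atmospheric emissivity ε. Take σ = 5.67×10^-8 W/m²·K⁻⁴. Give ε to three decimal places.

First, T_e = [354.0·(1−0.1)/(4σ)]^(1/4) = 193.6 K.
Inverting T_s⁴ = 2T_e⁴/(2−ε): (T_e/T_s)⁴ = 0.7651, so ε = 2(1 − 0.7651) = 0.4698.

0.470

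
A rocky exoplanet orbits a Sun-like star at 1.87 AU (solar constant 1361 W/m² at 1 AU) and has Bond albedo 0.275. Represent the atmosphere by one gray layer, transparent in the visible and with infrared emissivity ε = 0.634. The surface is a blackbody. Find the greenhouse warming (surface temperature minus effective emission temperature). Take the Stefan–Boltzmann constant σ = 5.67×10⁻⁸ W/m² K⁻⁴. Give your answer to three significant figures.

18.8 K

Irradiance scales as 1/d², so S = 1361 W/m² × (1/1.87)² = 389.2 W/m².
At the top of the atmosphere, σT_e⁴ = S(1−α)/4 = 70.54 W/m², giving T_e = 187.8 K.
For a single slab of emissivity ε, T_s⁴ = 2T_e⁴/(2−ε); thus T_s = 187.8·(1.464)^(1/4) = 206.6 K.
The atmosphere warms the surface by 18.78 K.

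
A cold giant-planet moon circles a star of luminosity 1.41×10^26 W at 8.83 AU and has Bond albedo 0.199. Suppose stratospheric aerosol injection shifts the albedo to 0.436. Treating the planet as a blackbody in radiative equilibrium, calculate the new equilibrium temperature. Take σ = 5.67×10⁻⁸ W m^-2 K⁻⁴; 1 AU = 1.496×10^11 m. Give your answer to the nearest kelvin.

63 kelvin

Orbital distance: d = 8.83 AU = 1.321×10^12 m.
Spreading L over a sphere of radius d: S = 1.41×10^26/(4π·1.32×10^12²) = 6.430 W m^-2.
T₂ = [S(1−α₂)/(4σ)]^(1/4) = [6.430·0.564/(4σ)]^(1/4) = 63.24 K.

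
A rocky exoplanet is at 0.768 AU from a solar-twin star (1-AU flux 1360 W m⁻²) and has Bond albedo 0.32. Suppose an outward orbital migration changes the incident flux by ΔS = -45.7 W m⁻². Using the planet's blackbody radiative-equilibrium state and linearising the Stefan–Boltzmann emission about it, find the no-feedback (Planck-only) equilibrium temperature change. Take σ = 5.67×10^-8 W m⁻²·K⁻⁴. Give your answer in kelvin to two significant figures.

By the inverse-square law, S = 1360/0.768² = 2306 W m⁻².
The baseline emission temperature is T_e = 288.4 K.
Only a fraction (1−α) is absorbed and it's spread over 4πR², so ΔF = (1−α)ΔS/4 = -7.769 W m⁻².
Linearising σT⁴ gives d(σT⁴)/dT = 4σT_e³ = 5.438 W m⁻² per K.
Hence the no-feedback warming is ΔF/(4σT_e³) = -1.43 K.

-1.4 K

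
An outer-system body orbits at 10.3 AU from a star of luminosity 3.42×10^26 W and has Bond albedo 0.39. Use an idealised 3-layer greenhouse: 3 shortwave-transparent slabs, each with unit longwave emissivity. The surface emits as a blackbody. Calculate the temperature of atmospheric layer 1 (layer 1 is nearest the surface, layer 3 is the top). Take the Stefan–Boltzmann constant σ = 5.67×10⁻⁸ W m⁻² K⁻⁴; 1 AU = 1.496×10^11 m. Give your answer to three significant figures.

Orbital distance: d = 10.3 AU = 1.541×10^12 m.
Flux at the orbit: S = L/(4πd²) = 3.42×10^26/(4π·(1.54×10^12)²) = 11.46 W m⁻².
OLR = S(1−α)/4 = 1.748 W m⁻²; the top layer radiates at T_e = 74.51 K.
The net upward flux σT_e⁴ is constant between every pair of levels, so T_k⁴ = (N+1−k)T_e⁴.
T_1 = (3)^(1/4)·74.51 = 98.07 K.

98.1 kelvin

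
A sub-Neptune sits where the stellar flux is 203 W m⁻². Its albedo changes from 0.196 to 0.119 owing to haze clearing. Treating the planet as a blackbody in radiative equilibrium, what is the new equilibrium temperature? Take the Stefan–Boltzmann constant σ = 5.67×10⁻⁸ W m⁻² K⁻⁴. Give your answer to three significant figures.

168 kelvin

New equilibrium: T₂ = [(1−0.119)·203.0/(4σ)]^(1/4) = 167.6 K.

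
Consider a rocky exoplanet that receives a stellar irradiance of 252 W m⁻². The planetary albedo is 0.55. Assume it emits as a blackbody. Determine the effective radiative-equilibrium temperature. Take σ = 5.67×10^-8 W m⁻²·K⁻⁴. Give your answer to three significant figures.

150 K

Absorbed flux (global mean): S(1−α)/4 = 252.0·0.45/4 = 28.35 W m⁻².
Balancing against σT⁴: T = (28.35/5.67×10⁻⁸)^(1/4) = 149.5 K.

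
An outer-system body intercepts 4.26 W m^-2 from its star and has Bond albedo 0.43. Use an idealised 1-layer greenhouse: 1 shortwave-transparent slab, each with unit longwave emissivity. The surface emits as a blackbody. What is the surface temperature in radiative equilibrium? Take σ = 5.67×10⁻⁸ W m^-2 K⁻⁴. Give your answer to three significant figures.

68.0 K

The effective emission temperature is T_e = [S(1−α)/(4σ)]^¼ = 57.20 K.
For an N-layer opaque stack, T_s⁴ = (N+1)T_e⁴, hence T_s = (2)^(1/4)×57.20 K = 68.02 K.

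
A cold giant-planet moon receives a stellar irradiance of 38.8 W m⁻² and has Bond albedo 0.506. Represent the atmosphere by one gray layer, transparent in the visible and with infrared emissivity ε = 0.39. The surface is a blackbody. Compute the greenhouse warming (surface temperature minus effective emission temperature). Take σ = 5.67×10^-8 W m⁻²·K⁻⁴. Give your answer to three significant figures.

The planet radiates to space at T_e = [S(1−α)/(4σ)]^(1/4) = 95.88 K.
The surface balance (absorbed SW + ε·downward IR = σT_s⁴) with T_a⁴ = T_s⁴/2 reduces to T_s = T_e·[2/(2−ε)]^¼ = 101.2 K.
T_s − T_e = 101.2 − 95.88 = 5.343 K.

5.34 K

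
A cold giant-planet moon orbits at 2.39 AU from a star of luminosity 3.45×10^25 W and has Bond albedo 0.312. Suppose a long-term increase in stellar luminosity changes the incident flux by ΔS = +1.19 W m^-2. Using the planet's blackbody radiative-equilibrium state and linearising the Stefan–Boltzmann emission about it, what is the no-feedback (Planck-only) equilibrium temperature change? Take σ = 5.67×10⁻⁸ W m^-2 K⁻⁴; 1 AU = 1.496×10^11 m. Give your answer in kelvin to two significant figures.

1.2 K

Orbital distance: d = 2.39 AU = 3.575×10^11 m.
Flux at the orbit: S = L/(4πd²) = 3.45×10^25/(4π·(3.58×10^11)²) = 21.48 W m^-2.
Reference equilibrium: T_e = [S(1−α)/(4σ)]^(1/4) = 89.84 K.
TOA radiative forcing: ΔF = (1−α)ΔS/4 = 0.688·(+1.19)/4 = 0.2047 W m^-2.
The Planck feedback parameter is 4σT_e³ = 0.1645 W m^-2/K.
Hence the no-feedback warming is ΔF/(4σT_e³) = 1.24 K.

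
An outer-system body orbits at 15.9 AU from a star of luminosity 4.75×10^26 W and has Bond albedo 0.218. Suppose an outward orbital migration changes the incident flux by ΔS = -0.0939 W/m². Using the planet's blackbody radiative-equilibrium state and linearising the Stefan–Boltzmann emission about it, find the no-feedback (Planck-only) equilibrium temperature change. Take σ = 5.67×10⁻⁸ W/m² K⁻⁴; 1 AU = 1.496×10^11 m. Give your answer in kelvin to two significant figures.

Orbital distance: d = 15.9 AU = 2.379×10^12 m.
S = L/(4πd²) = 6.681 W/m².
The baseline emission temperature is T_e = 69.28 K.
TOA radiative forcing: ΔF = (1−α)ΔS/4 = 0.782·(-0.0939)/4 = -0.01836 W/m².
Linearising σT⁴ gives d(σT⁴)/dT = 4σT_e³ = 0.07541 W/m² per K.
Hence the no-feedback warming is ΔF/(4σT_e³) = -0.243 K.

-0.24 kelvin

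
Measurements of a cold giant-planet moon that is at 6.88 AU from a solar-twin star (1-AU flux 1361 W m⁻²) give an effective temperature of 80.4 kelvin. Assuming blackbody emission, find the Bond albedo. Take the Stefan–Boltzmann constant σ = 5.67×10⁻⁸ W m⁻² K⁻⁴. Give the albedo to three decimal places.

0.670

By the inverse-square law, S = 1361/6.88² = 28.75 W m⁻².
Rearranging the radiative balance, α = 1 − 4σT⁴/S.
4σT⁴ = 4·5.67×10⁻⁸·(80.4)⁴ = 9.477 W m⁻².
1−α = 9.477/28.75 = 0.3296, so α = 0.6704.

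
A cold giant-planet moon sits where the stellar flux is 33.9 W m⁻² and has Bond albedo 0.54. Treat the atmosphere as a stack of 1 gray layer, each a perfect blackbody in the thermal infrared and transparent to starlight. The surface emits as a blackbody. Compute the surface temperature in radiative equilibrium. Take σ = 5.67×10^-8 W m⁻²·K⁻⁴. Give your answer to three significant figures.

OLR = S(1−α)/4 = 3.898 W m⁻²; the top layer radiates at T_e = 91.06 K.
Layer-by-layer balance gives σT_s⁴ = (N+1)σT_e⁴, so T_s = 2^¼·91.06 = 108.3 K.

108 K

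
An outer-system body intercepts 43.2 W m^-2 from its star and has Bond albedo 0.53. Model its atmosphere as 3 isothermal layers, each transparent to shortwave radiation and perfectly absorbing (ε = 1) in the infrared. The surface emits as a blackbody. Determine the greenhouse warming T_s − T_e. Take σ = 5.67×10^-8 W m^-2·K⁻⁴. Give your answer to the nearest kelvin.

OLR = S(1−α)/4 = 5.076 W m^-2; the top layer radiates at T_e = 97.27 K.
T_s = (N+1)^(1/4)·T_e = 137.6 K.
So the greenhouse effect raises the surface by 137.6 − 97.27 = 40.29 K.

40 K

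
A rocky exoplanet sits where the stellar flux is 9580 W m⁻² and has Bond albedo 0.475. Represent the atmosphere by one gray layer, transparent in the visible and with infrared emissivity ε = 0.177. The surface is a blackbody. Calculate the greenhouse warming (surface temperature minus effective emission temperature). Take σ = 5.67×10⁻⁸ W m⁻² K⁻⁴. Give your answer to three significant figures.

9.04 K

The planet radiates to space at T_e = [S(1−α)/(4σ)]^(1/4) = 385.9 K.
For a single slab of emissivity ε, T_s⁴ = 2T_e⁴/(2−ε); thus T_s = 385.9·(1.097)^(1/4) = 394.9 K.
Greenhouse warming: T_s − T_e = 9.044 K.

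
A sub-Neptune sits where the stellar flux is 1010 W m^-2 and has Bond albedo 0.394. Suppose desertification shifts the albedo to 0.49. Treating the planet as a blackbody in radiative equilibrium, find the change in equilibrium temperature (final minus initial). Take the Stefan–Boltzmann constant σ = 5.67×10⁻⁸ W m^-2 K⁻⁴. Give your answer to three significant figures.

With α = 0.394, T₁ = 227.9 K.
Final:   T₂ = [S(1−0.49)/(4σ)]^(1/4) = 218.3 K.
Change: 218.3 − 227.9 = -9.619 K.

-9.62 K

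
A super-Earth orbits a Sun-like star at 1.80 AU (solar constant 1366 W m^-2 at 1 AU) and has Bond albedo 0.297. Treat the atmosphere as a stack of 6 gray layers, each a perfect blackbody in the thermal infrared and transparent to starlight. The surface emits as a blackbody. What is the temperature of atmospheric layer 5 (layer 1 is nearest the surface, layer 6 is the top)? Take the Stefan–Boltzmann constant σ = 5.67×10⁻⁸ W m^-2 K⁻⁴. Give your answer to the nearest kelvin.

226 kelvin

By the inverse-square law, S = 1366/1.80² = 421.6 W m^-2.
Top-of-atmosphere balance: σT_e⁴ = S(1−α)/4 = 74.10 W m^-2 → T_e = 190.1 K.
The net upward flux σT_e⁴ is constant between every pair of levels, so T_k⁴ = (N+1−k)T_e⁴.
T_5 = (2)^(1/4)·190.1 = 226.1 K.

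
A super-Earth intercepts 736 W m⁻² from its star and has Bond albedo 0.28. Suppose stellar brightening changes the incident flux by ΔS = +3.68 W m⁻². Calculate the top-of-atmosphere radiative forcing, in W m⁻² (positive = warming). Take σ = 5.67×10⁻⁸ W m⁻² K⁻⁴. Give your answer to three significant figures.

Only a fraction (1−α) is absorbed and it's spread over 4πR², so ΔF = (1−α)ΔS/4 = 0.6624 W m⁻².

0.662 W m⁻²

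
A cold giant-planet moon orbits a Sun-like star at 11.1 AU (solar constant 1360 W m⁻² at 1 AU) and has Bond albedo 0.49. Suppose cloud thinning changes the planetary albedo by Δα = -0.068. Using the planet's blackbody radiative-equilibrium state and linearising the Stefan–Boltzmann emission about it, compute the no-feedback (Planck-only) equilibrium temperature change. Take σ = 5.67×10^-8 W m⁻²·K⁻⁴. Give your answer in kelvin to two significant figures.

2.4 kelvin

Flux at the orbit: S = 1360/(11.1)² = 11.04 W m⁻².
Unperturbed T_e = [11.04·(1−0.49)/(4σ)]^¼ = 70.58 K.
ΔF = −(S/4)Δα = −(11.04/4)×(-0.068) = 0.1876 W m⁻².
The Planck feedback parameter is 4σT_e³ = 0.07976 W m⁻²/K.
So ΔT₀ = 0.1876/0.07976 = 2.35 K.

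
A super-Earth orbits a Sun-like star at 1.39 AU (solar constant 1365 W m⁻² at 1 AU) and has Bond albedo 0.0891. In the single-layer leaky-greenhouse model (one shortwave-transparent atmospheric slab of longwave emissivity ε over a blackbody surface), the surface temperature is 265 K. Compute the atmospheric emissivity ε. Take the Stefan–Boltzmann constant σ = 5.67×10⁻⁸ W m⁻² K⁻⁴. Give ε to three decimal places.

Irradiance scales as 1/d², so S = 1365 W m⁻² × (1/1.39)² = 706.5 W m⁻².
First, T_e = [706.5·(1−0.0891)/(4σ)]^(1/4) = 230.8 K.
Inverting T_s⁴ = 2T_e⁴/(2−ε): (T_e/T_s)⁴ = 0.5754, so ε = 2(1 − 0.5754) = 0.8493.

0.849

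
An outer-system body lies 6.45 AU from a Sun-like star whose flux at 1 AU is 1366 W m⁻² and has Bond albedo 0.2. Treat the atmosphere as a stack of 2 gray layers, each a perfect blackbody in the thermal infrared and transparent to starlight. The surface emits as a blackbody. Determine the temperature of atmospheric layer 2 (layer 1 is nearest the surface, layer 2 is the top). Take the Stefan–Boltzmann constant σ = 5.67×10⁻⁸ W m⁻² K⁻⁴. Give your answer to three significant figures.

Flux at the orbit: S = 1366/(6.45)² = 32.83 W m⁻².
OLR = S(1−α)/4 = 6.567 W m⁻²; the top layer radiates at T_e = 103.7 K.
In the N-layer model, layer k (counted from the surface) has T_k = (N+1−k)^(1/4)·T_e.
With k = 2: T_2 = (2+1−2)^¼·103.7 K = 103.7 K.

104 K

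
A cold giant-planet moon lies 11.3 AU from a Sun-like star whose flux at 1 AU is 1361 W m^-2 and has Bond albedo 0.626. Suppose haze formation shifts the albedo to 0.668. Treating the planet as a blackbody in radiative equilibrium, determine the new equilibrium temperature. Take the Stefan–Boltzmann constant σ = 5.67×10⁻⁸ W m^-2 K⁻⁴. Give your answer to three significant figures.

62.8 kelvin

By the inverse-square law, S = 1361/11.3² = 10.66 W m^-2.
With the new albedo, S(1−α₂)/4 = 0.8847 W m^-2, so T₂ = 62.85 K.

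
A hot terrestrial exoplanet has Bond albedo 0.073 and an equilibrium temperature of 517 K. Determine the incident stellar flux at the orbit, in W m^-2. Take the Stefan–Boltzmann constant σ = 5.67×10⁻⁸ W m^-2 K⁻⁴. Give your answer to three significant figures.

17500 W m^-2

From S(1−α)/4 = σT⁴: S = 4σT⁴/(1−α).
σT⁴ = 5.67×10⁻⁸·(517)⁴ = 4051 W m^-2.
S = 4·4051/0.927 = 17480 W m^-2.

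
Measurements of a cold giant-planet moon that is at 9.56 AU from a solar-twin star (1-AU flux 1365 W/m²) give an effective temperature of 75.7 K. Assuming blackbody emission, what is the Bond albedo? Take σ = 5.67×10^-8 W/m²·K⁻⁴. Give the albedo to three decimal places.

0.501

By the inverse-square law, S = 1365/9.56² = 14.94 W/m².
Energy balance: S(1−α)/4 = σT⁴, so 1−α = 4σT⁴/S.
4σT⁴ = 4·5.67×10⁻⁸·(75.7)⁴ = 7.448 W/m².
1−α = 7.448/14.94 = 0.4987, so α = 0.5013.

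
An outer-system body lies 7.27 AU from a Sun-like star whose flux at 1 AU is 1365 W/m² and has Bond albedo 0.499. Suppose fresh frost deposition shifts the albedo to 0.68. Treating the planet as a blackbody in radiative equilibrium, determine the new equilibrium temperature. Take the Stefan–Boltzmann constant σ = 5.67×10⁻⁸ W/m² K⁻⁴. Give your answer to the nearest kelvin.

By the inverse-square law, S = 1365/7.27² = 25.83 W/m².
New equilibrium: T₂ = [(1−0.68)·25.83/(4σ)]^(1/4) = 77.69 K.

78 kelvin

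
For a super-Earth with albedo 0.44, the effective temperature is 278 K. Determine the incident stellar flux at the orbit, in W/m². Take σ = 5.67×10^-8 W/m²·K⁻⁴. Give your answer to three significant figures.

From S(1−α)/4 = σT⁴: S = 4σT⁴/(1−α).
σT⁴ = 5.67×10⁻⁸·(278)⁴ = 338.7 W/m².
S = 4·338.7/0.56 = 2419 W/m².

2420 W/m²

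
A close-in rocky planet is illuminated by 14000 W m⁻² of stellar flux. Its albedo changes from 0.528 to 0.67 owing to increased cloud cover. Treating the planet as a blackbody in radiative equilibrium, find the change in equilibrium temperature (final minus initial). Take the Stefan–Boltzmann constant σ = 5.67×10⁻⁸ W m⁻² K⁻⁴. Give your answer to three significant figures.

With α = 0.528, T₁ = 413.1 K.
After:  T₂ = [14000·0.33/(4σ)]^(1/4) = 377.8 K.
Change: 377.8 − 413.1 = -35.36 K.

-35.4 K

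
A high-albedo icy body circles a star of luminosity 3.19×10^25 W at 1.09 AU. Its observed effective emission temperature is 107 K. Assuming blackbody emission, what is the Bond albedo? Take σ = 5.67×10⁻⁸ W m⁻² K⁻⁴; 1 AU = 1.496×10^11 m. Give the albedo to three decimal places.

Orbital distance: d = 1.09 AU = 1.631×10^11 m.
Spreading L over a sphere of radius d: S = 3.19×10^25/(4π·1.63×10^11²) = 95.47 W m⁻².
Rearranging the radiative balance, α = 1 − 4σT⁴/S.
σT⁴ = 7.432 W m⁻², so 4σT⁴ = 29.73 W m⁻².
1−α = 29.73/95.47 = 0.3114, so α = 0.6886.

0.689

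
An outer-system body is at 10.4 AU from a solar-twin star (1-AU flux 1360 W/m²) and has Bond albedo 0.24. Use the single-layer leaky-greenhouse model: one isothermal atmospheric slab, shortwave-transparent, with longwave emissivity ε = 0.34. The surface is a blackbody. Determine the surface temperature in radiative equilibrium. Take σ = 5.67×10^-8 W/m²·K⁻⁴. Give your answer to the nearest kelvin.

By the inverse-square law, S = 1360/10.4² = 12.57 W/m².
At the top of the atmosphere, σT_e⁴ = S(1−α)/4 = 2.389 W/m², giving T_e = 80.57 K.
Surface balance with a leaky layer gives σT_s⁴ = σT_e⁴·2/(2−ε), so T_s = T_e·[2/(2−0.34)]^(1/4) = 84.41 K.

84 K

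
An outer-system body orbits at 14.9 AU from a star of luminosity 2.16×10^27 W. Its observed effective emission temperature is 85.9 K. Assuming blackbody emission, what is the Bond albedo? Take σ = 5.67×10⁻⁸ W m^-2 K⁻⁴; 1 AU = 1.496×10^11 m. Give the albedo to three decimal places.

0.643

d = 14.9 × 1.496×10^11 m = 2.229×10^12 m.
S = L/(4πd²) = 34.59 W m^-2.
From σT⁴ = S(1−α)/4 we invert for α: 1−α = 4σT⁴/S.
σT⁴ = 3.087 W m^-2, so 4σT⁴ = 12.35 W m^-2.
Hence α = 1 − 12.35/34.59 = 0.6430.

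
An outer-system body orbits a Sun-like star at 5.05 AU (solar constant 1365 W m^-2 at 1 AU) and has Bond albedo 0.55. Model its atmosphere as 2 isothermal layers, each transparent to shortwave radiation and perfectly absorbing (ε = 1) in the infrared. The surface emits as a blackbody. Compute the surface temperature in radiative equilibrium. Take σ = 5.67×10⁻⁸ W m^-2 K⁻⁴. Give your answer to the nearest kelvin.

Irradiance scales as 1/d², so S = 1365 W m^-2 × (1/5.05)² = 53.52 W m^-2.
Top-of-atmosphere balance: σT_e⁴ = S(1−α)/4 = 6.021 W m^-2 → T_e = 101.5 K.
Layer-by-layer balance gives σT_s⁴ = (N+1)σT_e⁴, so T_s = 3^¼·101.5 = 133.6 K.

134 K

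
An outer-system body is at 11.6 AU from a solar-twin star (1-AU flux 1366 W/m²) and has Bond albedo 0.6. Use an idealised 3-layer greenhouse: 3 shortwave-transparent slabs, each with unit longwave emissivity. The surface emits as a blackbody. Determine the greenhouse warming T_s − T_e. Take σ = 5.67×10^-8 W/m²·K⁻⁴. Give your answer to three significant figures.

26.9 kelvin

By the inverse-square law, S = 1366/11.6² = 10.15 W/m².
OLR = S(1−α)/4 = 1.015 W/m²; the top layer radiates at T_e = 65.05 K.
T_s = (N+1)^(1/4)·T_e = 91.99 K.
Warming: T_s − T_e = 26.94 K.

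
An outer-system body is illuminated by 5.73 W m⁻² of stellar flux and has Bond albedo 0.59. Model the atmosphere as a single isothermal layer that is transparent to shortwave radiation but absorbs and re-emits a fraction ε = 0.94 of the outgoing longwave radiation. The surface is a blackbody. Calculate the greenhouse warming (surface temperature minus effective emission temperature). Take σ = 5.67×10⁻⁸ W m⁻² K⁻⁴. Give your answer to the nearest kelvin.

At the top of the atmosphere, σT_e⁴ = S(1−α)/4 = 0.5873 W m⁻², giving T_e = 56.73 K.
For a single slab of emissivity ε, T_s⁴ = 2T_e⁴/(2−ε); thus T_s = 56.73·(1.887)^(1/4) = 66.49 K.
The atmosphere warms the surface by 9.758 K.

10 kelvin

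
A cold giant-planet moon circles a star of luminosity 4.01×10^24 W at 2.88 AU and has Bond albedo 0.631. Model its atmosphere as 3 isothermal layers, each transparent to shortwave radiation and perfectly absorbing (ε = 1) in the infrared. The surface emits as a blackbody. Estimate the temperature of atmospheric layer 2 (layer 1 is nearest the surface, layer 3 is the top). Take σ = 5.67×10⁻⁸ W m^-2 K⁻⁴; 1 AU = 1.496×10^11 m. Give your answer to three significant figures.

d = 2.88 × 1.496×10^11 m = 4.308×10^11 m.
Spreading L over a sphere of radius d: S = 4.01×10^24/(4π·4.31×10^11²) = 1.719 W m^-2.
Top-of-atmosphere balance: σT_e⁴ = S(1−α)/4 = 0.1586 W m^-2 → T_e = 40.89 K.
Each opaque layer satisfies 2T_j⁴ = T_{j−1}⁴ + T_{j+1}⁴, giving T_k⁴ = (N+1−k)T_e⁴.
T_2 = (2)^(1/4)·40.89 = 48.63 K.

48.6 kelvin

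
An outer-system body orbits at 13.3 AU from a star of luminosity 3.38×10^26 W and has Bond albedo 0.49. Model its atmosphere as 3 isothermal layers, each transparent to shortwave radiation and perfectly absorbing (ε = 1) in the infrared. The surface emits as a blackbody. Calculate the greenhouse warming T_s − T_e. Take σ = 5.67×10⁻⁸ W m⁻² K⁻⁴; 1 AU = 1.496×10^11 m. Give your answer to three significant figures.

Orbital distance: d = 13.3 AU = 1.990×10^12 m.
Flux at the orbit: S = L/(4πd²) = 3.38×10^26/(4π·(1.99×10^12)²) = 6.794 W m⁻².
Top-of-atmosphere balance: σT_e⁴ = S(1−α)/4 = 0.8663 W m⁻² → T_e = 62.52 K.
T_s = (N+1)^(1/4)·T_e = 88.42 K.
Warming: T_s − T_e = 25.90 K.

25.9 K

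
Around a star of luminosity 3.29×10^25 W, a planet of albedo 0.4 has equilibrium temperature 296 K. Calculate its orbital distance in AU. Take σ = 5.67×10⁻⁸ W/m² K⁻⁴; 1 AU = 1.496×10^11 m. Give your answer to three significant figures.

Required flux: S = 4σT⁴/(1−α) = 2902 W/m².
S = L/(4πd²) → d = √(L/4πS) = √(3.29×10^25/(4π·2902)) = 3.004×10^10 m = 0.2008 AU.

0.201 AU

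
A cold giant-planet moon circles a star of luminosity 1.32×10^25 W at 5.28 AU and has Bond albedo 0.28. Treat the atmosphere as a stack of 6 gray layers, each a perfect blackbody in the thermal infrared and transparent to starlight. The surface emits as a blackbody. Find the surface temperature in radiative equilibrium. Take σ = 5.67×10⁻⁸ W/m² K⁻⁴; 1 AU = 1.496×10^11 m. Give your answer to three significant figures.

78.2 K

d = 5.28 × 1.496×10^11 m = 7.899×10^11 m.
Flux at the orbit: S = L/(4πd²) = 1.32×10^25/(4π·(7.90×10^11)²) = 1.684 W/m².
Top-of-atmosphere balance: σT_e⁴ = S(1−α)/4 = 0.3030 W/m² → T_e = 48.08 K.
For an N-layer opaque stack, T_s⁴ = (N+1)T_e⁴, hence T_s = (7)^(1/4)×48.08 K = 78.21 K.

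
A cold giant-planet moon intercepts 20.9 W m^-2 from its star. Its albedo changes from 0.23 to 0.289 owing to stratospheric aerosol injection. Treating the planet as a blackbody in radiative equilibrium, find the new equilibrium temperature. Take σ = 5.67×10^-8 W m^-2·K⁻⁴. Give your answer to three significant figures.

New equilibrium: T₂ = [(1−0.289)·20.90/(4σ)]^(1/4) = 89.97 K.

90.0 K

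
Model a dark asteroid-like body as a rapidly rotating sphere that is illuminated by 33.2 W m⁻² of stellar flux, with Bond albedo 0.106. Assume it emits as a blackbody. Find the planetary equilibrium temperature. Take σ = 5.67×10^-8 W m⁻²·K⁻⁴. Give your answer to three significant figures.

Averaging over the sphere, the absorbed flux is S(1−α)/4 = 7.420 W m⁻².
In equilibrium σT⁴ equals this, so T = 107.0 K.

107 K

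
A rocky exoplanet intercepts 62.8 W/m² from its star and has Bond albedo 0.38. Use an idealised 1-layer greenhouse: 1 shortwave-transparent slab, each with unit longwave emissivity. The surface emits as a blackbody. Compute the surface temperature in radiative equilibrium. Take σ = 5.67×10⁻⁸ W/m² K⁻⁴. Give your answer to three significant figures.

The effective emission temperature is T_e = [S(1−α)/(4σ)]^¼ = 114.5 K.
For an N-layer opaque stack, T_s⁴ = (N+1)T_e⁴, hence T_s = (2)^(1/4)×114.5 K = 136.1 K.

136 K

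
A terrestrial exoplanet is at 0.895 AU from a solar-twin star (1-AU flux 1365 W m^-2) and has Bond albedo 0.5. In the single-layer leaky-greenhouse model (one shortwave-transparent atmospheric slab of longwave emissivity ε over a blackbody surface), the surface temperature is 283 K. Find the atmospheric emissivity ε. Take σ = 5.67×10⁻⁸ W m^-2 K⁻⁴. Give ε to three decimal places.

By the inverse-square law, S = 1365/0.895² = 1704 W m^-2.
First, T_e = [1704·(1−0.5)/(4σ)]^(1/4) = 247.6 K.
T_s⁴ = T_e⁴·2/(2−ε) → ε = 2 − 2(T_e/T_s)⁴ = 2 − 2·(247.6/283)⁴ = 0.8286.

0.829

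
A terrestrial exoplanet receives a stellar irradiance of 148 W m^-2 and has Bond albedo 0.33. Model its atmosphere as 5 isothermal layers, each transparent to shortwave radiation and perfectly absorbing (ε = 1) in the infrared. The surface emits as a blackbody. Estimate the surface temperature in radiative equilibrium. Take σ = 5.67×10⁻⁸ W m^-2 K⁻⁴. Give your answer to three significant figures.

226 K

The effective emission temperature is T_e = [S(1−α)/(4σ)]^¼ = 144.6 K.
For an N-layer opaque stack, T_s⁴ = (N+1)T_e⁴, hence T_s = (6)^(1/4)×144.6 K = 226.3 K.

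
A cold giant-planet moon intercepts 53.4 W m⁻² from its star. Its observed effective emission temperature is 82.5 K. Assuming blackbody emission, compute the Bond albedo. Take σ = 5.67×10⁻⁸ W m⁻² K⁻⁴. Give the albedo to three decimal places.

0.803

Energy balance: S(1−α)/4 = σT⁴, so 1−α = 4σT⁴/S.
σT⁴ = 2.627 W m⁻², so 4σT⁴ = 10.51 W m⁻².
1−α = 10.51/53.40 = 0.1968, so α = 0.8032.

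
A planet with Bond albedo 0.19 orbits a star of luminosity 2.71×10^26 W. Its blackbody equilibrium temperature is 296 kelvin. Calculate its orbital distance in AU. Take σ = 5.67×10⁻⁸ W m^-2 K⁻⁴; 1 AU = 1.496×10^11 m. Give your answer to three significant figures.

0.670 AU

The flux needed for this T is 4σT⁴/(1−0.19) = 2149 W m^-2.
Then d = [L/(4πS)]^(1/2) = 1.002×10^11 m, i.e. 0.6696 AU.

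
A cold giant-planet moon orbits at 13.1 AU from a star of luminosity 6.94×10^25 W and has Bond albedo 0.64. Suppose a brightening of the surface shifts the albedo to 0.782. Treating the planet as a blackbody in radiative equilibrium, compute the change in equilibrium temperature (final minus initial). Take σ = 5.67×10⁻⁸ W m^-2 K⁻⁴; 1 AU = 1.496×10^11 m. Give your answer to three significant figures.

-4.58 kelvin

d = 13.1 × 1.496×10^11 m = 1.960×10^12 m.
Flux at the orbit: S = L/(4πd²) = 6.94×10^25/(4π·(1.96×10^12)²) = 1.438 W m^-2.
With α = 0.64, T₁ = 38.87 K.
After:  T₂ = [1.438·0.218/(4σ)]^(1/4) = 34.29 K.
Change: 34.29 − 38.87 = -4.581 K.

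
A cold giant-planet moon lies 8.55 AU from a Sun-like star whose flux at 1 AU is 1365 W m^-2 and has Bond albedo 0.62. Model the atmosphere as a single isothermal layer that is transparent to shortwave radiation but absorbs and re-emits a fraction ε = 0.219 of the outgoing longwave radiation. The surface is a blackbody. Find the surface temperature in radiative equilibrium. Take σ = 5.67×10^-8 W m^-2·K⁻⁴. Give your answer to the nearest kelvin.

77 K

Irradiance scales as 1/d², so S = 1365 W m^-2 × (1/8.55)² = 18.67 W m^-2.
At the top of the atmosphere, σT_e⁴ = S(1−α)/4 = 1.774 W m^-2, giving T_e = 74.79 K.
For a single slab of emissivity ε, T_s⁴ = 2T_e⁴/(2−ε); thus T_s = 74.79·(1.123)^(1/4) = 76.99 K.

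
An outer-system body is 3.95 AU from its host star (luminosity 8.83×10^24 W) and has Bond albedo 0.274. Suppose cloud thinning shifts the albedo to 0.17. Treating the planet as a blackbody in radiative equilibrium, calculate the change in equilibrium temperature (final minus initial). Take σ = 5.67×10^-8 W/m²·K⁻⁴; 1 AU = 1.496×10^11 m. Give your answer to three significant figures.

d = 3.95 × 1.496×10^11 m = 5.909×10^11 m.
Flux at the orbit: S = L/(4πd²) = 8.83×10^24/(4π·(5.91×10^11)²) = 2.012 W/m².
Initial: T₁ = [S(1−0.274)/(4σ)]^(1/4) = 50.38 K.
With α = 0.17, T₂ = 52.09 K.
ΔT = T₂ − T₁ = 1.715 K.

1.71 kelvin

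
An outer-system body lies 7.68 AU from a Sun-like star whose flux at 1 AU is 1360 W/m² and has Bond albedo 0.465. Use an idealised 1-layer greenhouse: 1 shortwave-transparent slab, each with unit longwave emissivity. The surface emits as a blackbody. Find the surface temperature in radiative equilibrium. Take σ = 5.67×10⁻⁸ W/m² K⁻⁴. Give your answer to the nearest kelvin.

102 kelvin

Irradiance scales as 1/d², so S = 1360 W/m² × (1/7.68)² = 23.06 W/m².
The effective emission temperature is T_e = [S(1−α)/(4σ)]^¼ = 85.88 K.
For an N-layer opaque stack, T_s⁴ = (N+1)T_e⁴, hence T_s = (2)^(1/4)×85.88 K = 102.1 K.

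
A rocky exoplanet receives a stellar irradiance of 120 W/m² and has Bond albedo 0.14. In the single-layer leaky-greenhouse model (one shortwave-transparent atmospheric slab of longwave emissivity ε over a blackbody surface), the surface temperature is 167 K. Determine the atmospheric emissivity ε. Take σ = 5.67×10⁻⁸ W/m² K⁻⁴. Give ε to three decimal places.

0.830

Effective temperature: T_e = [S(1−α)/(4σ)]^(1/4) = 146.1 K.
Inverting T_s⁴ = 2T_e⁴/(2−ε): (T_e/T_s)⁴ = 0.5850, so ε = 2(1 − 0.5850) = 0.8300.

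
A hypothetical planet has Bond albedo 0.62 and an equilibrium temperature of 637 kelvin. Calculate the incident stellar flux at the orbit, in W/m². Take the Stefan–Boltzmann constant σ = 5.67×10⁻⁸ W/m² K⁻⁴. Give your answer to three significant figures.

98300 W/m²

From S(1−α)/4 = σT⁴: S = 4σT⁴/(1−α).
σT⁴ = 5.67×10⁻⁸·(637)⁴ = 9336 W/m².
So S = 4×9336/(1−0.62) = 98270 W/m².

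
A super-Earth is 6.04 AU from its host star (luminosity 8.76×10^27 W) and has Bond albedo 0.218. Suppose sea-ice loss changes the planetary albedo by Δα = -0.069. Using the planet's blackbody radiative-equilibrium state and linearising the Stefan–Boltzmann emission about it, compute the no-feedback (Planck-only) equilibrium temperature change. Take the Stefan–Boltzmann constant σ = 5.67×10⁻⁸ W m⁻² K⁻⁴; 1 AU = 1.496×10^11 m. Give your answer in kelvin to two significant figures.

5.1 kelvin

d = 6.04 × 1.496×10^11 m = 9.036×10^11 m.
Flux at the orbit: S = L/(4πd²) = 8.76×10^27/(4π·(9.04×10^11)²) = 853.8 W m⁻².
Reference equilibrium: T_e = [S(1−α)/(4σ)]^(1/4) = 232.9 K.
The change in absorbed flux is Δ[S(1−α)/4] = −SΔα/4 = 14.73 W m⁻².
Planck response: λ_P = 4σT_e³ = 4·5.67×10⁻⁸·(232.9)³ = 2.866 W m⁻²/K.
Hence the no-feedback warming is ΔF/(4σT_e³) = 5.14 K.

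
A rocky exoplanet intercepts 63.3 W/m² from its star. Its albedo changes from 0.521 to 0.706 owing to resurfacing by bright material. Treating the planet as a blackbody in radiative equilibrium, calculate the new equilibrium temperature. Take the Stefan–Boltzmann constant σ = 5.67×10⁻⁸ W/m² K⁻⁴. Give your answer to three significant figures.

95.2 kelvin

New equilibrium: T₂ = [(1−0.706)·63.30/(4σ)]^(1/4) = 95.18 K.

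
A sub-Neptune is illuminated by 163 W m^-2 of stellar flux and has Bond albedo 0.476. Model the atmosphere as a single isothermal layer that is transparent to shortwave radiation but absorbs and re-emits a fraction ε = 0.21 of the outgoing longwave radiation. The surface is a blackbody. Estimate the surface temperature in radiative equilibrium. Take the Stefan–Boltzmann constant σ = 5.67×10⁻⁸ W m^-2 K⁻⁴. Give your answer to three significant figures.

The planet radiates to space at T_e = [S(1−α)/(4σ)]^(1/4) = 139.3 K.
Surface balance with a leaky layer gives σT_s⁴ = σT_e⁴·2/(2−ε), so T_s = T_e·[2/(2−0.21)]^(1/4) = 143.2 K.

143 kelvin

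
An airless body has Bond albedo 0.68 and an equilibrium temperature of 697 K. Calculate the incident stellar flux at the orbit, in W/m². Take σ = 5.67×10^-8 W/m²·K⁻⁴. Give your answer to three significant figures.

Invert the energy balance for S: S = 4σT⁴/(1−α).
σT⁴ = 5.67×10⁻⁸·(697)⁴ = 13380 W/m².
S = 4·13380/0.32 = 1.673×10^5 W/m².

1.67×10^5 W/m²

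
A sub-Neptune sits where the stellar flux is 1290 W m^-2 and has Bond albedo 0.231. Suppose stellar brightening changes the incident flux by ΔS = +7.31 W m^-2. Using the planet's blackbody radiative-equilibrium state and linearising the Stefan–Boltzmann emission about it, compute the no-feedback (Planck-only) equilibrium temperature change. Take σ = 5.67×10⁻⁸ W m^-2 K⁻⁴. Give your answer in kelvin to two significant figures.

0.36 K

Unperturbed T_e = [1290·(1−0.231)/(4σ)]^¼ = 257.2 K.
ΔF = Δ[S(1−α)]/4 = (1−0.231)·+7.31/4 = 1.405 W m^-2.
Planck response: λ_P = 4σT_e³ = 4·5.67×10⁻⁸·(257.2)³ = 3.857 W m^-2/K.
ΔT₀ = ΔF/λ_P = 1.405/3.857 = 0.364 K.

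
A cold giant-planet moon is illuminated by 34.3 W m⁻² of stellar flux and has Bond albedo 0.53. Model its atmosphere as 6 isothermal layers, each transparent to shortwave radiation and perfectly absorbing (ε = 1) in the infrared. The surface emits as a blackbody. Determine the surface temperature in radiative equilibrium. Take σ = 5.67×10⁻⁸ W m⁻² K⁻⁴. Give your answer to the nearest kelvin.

The effective emission temperature is T_e = [S(1−α)/(4σ)]^¼ = 91.82 K.
For an N-layer opaque stack, T_s⁴ = (N+1)T_e⁴, hence T_s = (7)^(1/4)×91.82 K = 149.4 K.

149 K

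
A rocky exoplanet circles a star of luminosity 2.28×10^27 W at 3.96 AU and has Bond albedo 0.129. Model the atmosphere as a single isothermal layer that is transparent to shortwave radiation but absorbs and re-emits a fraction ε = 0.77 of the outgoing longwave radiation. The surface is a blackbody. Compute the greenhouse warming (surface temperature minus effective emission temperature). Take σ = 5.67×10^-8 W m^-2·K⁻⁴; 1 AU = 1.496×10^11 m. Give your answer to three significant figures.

Orbital distance: d = 3.96 AU = 5.924×10^11 m.
Spreading L over a sphere of radius d: S = 2.28×10^27/(4π·5.92×10^11²) = 517.0 W m^-2.
The planet radiates to space at T_e = [S(1−α)/(4σ)]^(1/4) = 211.1 K.
The surface balance (absorbed SW + ε·downward IR = σT_s⁴) with T_a⁴ = T_s⁴/2 reduces to T_s = T_e·[2/(2−ε)]^¼ = 238.4 K.
The atmosphere warms the surface by 27.28 K.

27.3 K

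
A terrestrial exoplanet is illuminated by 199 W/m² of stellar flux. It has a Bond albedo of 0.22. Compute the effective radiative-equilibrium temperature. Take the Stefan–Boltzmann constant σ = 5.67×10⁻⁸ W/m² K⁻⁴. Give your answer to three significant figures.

162 K

The planet absorbs (1−α)S over its disc πR² and re-emits over 4πR², so the mean absorbed flux is (1−0.22)·199.0/4 = 38.80 W/m².
Set σT⁴ = 38.80 → T = (38.80/σ)^(1/4) = 161.7 K.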